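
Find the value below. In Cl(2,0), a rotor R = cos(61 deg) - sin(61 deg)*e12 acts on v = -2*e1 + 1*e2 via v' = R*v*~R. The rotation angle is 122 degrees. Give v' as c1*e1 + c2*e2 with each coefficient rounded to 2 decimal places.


Rotor R = cos(61deg) - sin(61deg)*e12
Rotation angle theta = 2 * 61 = 122 degrees
v' = R*v*~R rotates v by theta.
cos(122deg) = -0.5299, sin(122deg) = 0.8480
v'_1 = -2*cos(122deg) - 1*sin(122deg)
= -2*(-0.5299) - 1*0.8480
= 0.21
v'_2 = -2*sin(122deg) + 1*cos(122deg)
= -2*0.8480 + 1*(-0.5299)
= -2.23
v' = 0.21*e1 - 2.23*e2


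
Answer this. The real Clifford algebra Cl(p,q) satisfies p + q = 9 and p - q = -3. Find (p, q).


We need p + q = 9 and p - q = -3.
Adding: 2p = 9 + (-3) = 6, so p = 3.
Then q = 9 - 3 = 6.
(p, q) = (3, 6)


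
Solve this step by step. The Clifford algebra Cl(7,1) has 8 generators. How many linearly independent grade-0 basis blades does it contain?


Number of grade-k basis blades in Cl(p,q) with n = p + q is C(n, k).
n = 7 + 1 = 8
C(8, 0) = 8! / (0! * 8!)
= 40320 / (1 * 40320)
= 1


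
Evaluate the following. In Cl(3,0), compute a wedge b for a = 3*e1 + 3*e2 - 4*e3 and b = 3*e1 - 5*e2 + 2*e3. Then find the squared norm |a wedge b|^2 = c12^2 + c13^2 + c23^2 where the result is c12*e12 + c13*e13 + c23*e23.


a wedge b = (a1*b2 - a2*b1)*e12 + (a1*b3 - a3*b1)*e13 + (a2*b3 - a3*b2)*e23
e12 coeff: 3*(-5) - 3*3 = -15 - 9 = -24
e13 coeff: 3*2 - (-4)*3 = 6 - (-12) = 18
e23 coeff: 3*2 - (-4)*(-5) = 6 - 20 = -14
|a wedge b|^2 = (-24)^2 + 18^2 + (-14)^2
= 576 + 324 + 196
= 1096


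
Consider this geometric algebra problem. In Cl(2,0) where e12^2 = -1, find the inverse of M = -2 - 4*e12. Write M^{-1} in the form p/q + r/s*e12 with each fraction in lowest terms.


M = -2 - 4*e12, where e12^2 = -1.
Since M commutes with its reverse ~M = a - b*e12, M * ~M = a^2 - b^2*e12^2 = a^2 + b^2.
So M^{-1} = ~M / (a^2 + b^2) = (a - b*e12)/(a^2 + b^2).
a^2 + b^2 = 4 + 16 = 20
Scalar part = -2/20 = -1/10
Bivector coeff = 4/20 = 1/5
M^{-1} = -1/10 + 1/5*e12


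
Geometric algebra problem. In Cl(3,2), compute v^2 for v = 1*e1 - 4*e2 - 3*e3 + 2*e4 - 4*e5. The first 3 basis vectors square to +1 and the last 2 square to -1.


v^2 = sum of c_i^2 * e_i^2
Positive signature terms (e_i^2 = +1): 1^2 + (-4)^2 + (-3)^2 = 26
Negative signature terms (e_j^2 = -1): 2^2 + (-4)^2 = 20
v^2 = 26 - 20 = 6


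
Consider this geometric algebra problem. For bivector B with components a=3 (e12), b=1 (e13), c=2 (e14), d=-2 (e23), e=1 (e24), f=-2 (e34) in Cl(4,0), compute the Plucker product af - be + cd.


Plucker relation: af - be + cd
a*f = 3*(-2) = -6
b*e = 1*1 = 1
c*d = 2*(-2) = -4
af - be + cd = -6 - 1 + (-4)
= -11


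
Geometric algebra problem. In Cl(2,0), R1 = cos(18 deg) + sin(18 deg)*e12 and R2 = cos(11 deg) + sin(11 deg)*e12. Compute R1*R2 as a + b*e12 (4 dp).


Same-plane rotors commute and their half-angles add:
R1*R2 = cos(a1 + a2) + sin(a1 + a2)*e12.
a1 + a2 = 18 + 11 = 29 deg
cos(29 deg) = 0.8746
sin(29 deg) = 0.4848
R1*R2 = 0.8746 + 0.4848*e12


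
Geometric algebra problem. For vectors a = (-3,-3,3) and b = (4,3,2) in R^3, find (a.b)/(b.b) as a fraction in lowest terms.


Projection coefficient = (a . b) / (b . b)
a . b = (-3)*4 + (-3)*3 + 3*2
= -12 + (-9) + 6 = -15
b . b = 4^2 + 3^2 + 2^2
= 16 + 9 + 4 = 29
Coefficient = -15/29
In lowest terms: -15/29


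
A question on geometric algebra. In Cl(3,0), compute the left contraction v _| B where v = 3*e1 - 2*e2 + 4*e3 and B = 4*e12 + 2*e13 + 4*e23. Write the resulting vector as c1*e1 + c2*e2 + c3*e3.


Left contraction v _| B = <vB>_1 (grade-1 part of the geometric product vB).
Using e1_|e12 = e2, e2_|e12 = -e1, e1_|e13 = e3, e3_|e13 = -e1, e2_|e23 = e3, e3_|e23 = -e2:
e1 coeff: -v2*b12 - v3*b13 = -(-2)*(4) - (4)*(2) = 0
e2 coeff: v1*b12 - v3*b23 = (3)*(4) - (4)*(4) = -4
e3 coeff: v1*b13 + v2*b23 = (3)*(2) + (-2)*(4) = -2
v _| B = 0*e1 - 4*e2 - 2*e3


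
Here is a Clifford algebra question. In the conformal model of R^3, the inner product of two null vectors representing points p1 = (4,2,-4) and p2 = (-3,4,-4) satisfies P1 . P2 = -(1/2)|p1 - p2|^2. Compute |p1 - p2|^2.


p1 - p2 = (7, -2, 0)
|p1 - p2|^2 = 7^2 + (-2)^2 + 0^2
= 49 + 4 + 0
= 53


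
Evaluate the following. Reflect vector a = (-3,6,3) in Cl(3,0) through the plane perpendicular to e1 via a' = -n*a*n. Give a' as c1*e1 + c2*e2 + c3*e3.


Reflection formula: a' = -n*a*n, with n = e1 (unit vector, n^2 = 1).
For reflection through hyperplane perp to e1:
The component along e1 flips sign, others stay.
a = (-3, 6, 3)
a' = (3, 6, 3)
a' = 3*e1 + 6*e2 + 3*e3


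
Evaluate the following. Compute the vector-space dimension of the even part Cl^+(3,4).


Even subalgebra dimension = 2^(n-1)
n = 3 + 4 = 7
2^(7 - 1) = 2^6 = 64
Verification: sum of C(7,k) for even k = 1 + 21 + 35 + 7 = 64
Result = 64


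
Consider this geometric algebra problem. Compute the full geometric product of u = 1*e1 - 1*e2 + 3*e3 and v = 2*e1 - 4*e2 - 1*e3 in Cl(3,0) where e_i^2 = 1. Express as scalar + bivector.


In Cl(3,0): e_i^2 = 1, e_ie_j = -e_je_i for i != j.
Scalar part = u . v = 1*2 + (-1)*(-4) + 3*(-1)
= 2 + 4 + (-3) = 3
e12 coeff = 1*(-4) - (-1)*2 = -4 - (-2) = -2
e13 coeff = 1*(-1) - 3*2 = -1 - 6 = -7
e23 coeff = (-1)*(-1) - 3*(-4) = 1 - (-12) = 13
uv = 3 - 2*e12 - 7*e13 + 13*e23


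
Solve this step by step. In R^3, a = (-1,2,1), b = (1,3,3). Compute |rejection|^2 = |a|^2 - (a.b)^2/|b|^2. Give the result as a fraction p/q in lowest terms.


|a|^2 = (-1)^2 + 2^2 + 1^2 = 6
|b|^2 = 1^2 + 3^2 + 3^2 = 19
a . b = (-1)*1 + 2*3 + 1*3 = 8
(a.b)^2 = 8^2 = 64
|rej|^2 = 6 - 64/19
= (114 - 64)/19
= 50/19
In lowest terms: 50/19


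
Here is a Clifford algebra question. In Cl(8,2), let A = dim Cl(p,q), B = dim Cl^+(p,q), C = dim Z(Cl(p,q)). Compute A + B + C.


n = 8 + 2 = 10
Total dim = 2^10 = 1024
Even subalgebra dim = 2^9 = 512
n is even, so center dim = 1
Sum = 1024 + 512 + 1 = 1537


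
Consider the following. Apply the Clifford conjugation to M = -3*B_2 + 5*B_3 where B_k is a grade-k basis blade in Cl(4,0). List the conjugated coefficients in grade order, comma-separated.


Clifford conjugate sign for grade k: (-1)^(k(k+1)/2)
Grade 2: (-1)^(2*3/2) = (-1)^3 = -1, coeff -3 -> 3
Grade 3: (-1)^(3*4/2) = (-1)^6 = 1, coeff 5 -> 5
Conjugated coefficients: 3, 5


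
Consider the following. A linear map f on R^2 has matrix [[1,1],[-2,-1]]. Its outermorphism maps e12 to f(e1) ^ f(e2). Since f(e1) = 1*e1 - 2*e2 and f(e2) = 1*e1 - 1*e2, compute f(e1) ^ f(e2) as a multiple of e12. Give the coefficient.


The outermorphism of a linear map f sends e1^e2 to f(e1)^f(e2).
f(e1) = 1*e1 - 2*e2
f(e2) = 1*e1 - 1*e2
f(e1) ^ f(e2) = (1*e1 - 2*e2) ^ (1*e1 - 1*e2)
= 1*(-1)*e12 + (-2)*1*e21
= (-1 - (-2))*e12
= 1*e12
Coefficient = 1


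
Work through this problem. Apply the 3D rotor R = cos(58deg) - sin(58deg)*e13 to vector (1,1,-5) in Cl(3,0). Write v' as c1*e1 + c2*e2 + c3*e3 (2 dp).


Rotor R = cos(58deg) - sin(58deg)*e13
Rotation angle theta = 2 * 58 = 116 degrees in the e13 plane (e1 -> e3).
The component perpendicular to the plane (e2) is invariant: v'_2 = v2 = 1.00
cos(116deg) = -0.4384, sin(116deg) = 0.8988
v'_1 = v1*cos(theta) - v3*sin(theta) = 1*(-0.4384) - (-5)*0.8988 = 4.06
v'_3 = v1*sin(theta) + v3*cos(theta) = 1*0.8988 + (-5)*(-0.4384) = 3.09
v' = 4.06*e1 + 1.00*e2 + 3.09*e3


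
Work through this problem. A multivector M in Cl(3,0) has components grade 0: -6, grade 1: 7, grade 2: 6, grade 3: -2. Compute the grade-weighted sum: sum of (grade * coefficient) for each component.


Grade-weighted sum = sum of grade_k * coefficient_k
0*(-6) = 0
1*7 = 7
2*6 = 12
3*(-2) = -6
Total = 0 + 7 + 12 + (-6) = 13


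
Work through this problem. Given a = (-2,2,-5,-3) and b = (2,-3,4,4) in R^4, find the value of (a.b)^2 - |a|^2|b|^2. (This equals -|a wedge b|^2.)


a . b = (-2)*2 + 2*(-3) + (-5)*4 + (-3)*4
= -4 + (-6) + (-20) + (-12) = -42
|a|^2 = (-2)^2 + 2^2 + (-5)^2 + (-3)^2 = 42
|b|^2 = 2^2 + (-3)^2 + 4^2 + 4^2 = 45
(a.b)^2 = (-42)^2 = 1764
|a|^2 * |b|^2 = 42 * 45 = 1890
Result = 1764 - 1890 = -126


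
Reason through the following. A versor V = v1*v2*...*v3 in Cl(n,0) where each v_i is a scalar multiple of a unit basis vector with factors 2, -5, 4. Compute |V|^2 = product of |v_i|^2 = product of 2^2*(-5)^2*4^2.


Each vector v_i has |v_i|^2 = s_i^2
Squared scales: 2^2 = 4, (-5)^2 = 25, 4^2 = 16
|V|^2 = 4 * 25 * 16
= 1600


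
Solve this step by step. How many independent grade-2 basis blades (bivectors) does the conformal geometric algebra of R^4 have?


The conformal model of R^4 uses Cl(5,1) with m = 4 + 2 = 6 generators.
Number of grade-2 blades = C(m, 2) = C(6, 2)
= 6*5/2 = 15


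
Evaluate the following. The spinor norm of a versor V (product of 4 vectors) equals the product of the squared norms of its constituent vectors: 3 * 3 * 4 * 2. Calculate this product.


Spinor norm N(V) = |v1|^2 * |v2|^2 * ... * |v4|^2
= 3 * 3 * 4 * 2
Running product: 3, 9, 36, 72
N(V) = 72


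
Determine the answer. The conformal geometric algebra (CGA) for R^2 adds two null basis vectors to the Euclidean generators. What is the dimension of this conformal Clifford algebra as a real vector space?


The conformal model of R^2 uses Cl(3,1): the 2 Euclidean generators plus two extra orthogonal generators e+ (e+^2 = +1) and e- (e-^2 = -1), from which the null vectors e0, einf are built.
Number of generators m = 2 + 2 = 4.
dim Cl(p,q) = 2^m = 2^4 = 16


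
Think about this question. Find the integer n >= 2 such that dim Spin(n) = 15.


dim Spin(n) = dim so(n) = n(n-1)/2.
Solve n(n-1)/2 = 15, i.e. n^2 - n - 30 = 0.
Discriminant = 1 + 8*15 = 121
n = (1 + sqrt(121))/2 = (1 + 11)/2 = 6


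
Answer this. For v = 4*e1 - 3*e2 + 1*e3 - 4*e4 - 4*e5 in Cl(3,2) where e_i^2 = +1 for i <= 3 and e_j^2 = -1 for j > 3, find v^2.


v^2 = sum of c_i^2 * e_i^2
Positive signature terms (e_i^2 = +1): 4^2 + (-3)^2 + 1^2 = 26
Negative signature terms (e_j^2 = -1): (-4)^2 + (-4)^2 = 32
v^2 = 26 - 32 = -6


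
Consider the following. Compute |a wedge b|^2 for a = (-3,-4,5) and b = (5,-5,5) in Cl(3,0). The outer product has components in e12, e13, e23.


a wedge b = (a1*b2 - a2*b1)*e12 + (a1*b3 - a3*b1)*e13 + (a2*b3 - a3*b2)*e23
e12 coeff: (-3)*(-5) - (-4)*5 = 15 - (-20) = 35
e13 coeff: (-3)*5 - 5*5 = -15 - 25 = -40
e23 coeff: (-4)*5 - 5*(-5) = -20 - (-25) = 5
|a wedge b|^2 = 35^2 + (-40)^2 + 5^2
= 1225 + 1600 + 25
= 2850


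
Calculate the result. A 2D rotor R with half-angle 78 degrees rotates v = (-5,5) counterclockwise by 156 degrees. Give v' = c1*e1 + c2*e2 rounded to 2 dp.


Rotor R = cos(78deg) - sin(78deg)*e12
Rotation angle theta = 2 * 78 = 156 degrees
v' = R*v*~R rotates v by theta.
cos(156deg) = -0.9135, sin(156deg) = 0.4067
v'_1 = -5*cos(156deg) - 5*sin(156deg)
= -5*(-0.9135) - 5*0.4067
= 2.53
v'_2 = -5*sin(156deg) + 5*cos(156deg)
= -5*0.4067 + 5*(-0.9135)
= -6.60
v' = 2.53*e1 - 6.60*e2


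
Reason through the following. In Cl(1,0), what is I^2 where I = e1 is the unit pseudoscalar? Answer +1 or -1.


The pseudoscalar I = e1...e_n (product of all n generators) of Cl(p,q) satisfies I^2 = (-1)^(q + n(n-1)/2).
p = 1, q = 0, n = p + q = 1
n(n-1)/2 = 1 * 0 / 2 = 0
Exponent = q + n(n-1)/2 = 0 + 0 = 0
I^2 = (-1)^0 = +1


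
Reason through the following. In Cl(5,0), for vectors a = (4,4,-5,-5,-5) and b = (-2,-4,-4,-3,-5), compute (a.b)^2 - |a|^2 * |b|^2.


a . b = 4*(-2) + 4*(-4) + (-5)*(-4) + (-5)*(-3) + (-5)*(-5)
= -8 + (-16) + 20 + 15 + 25 = 36
|a|^2 = 4^2 + 4^2 + (-5)^2 + (-5)^2 + (-5)^2 = 107
|b|^2 = (-2)^2 + (-4)^2 + (-4)^2 + (-3)^2 + (-5)^2 = 70
(a.b)^2 = 36^2 = 1296
|a|^2 * |b|^2 = 107 * 70 = 7490
Result = 1296 - 7490 = -6194


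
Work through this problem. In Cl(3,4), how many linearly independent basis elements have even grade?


Even subalgebra dimension = 2^(n-1)
n = 3 + 4 = 7
2^(7 - 1) = 2^6 = 64
Verification: sum of C(7,k) for even k = 1 + 21 + 35 + 7 = 64
Result = 64


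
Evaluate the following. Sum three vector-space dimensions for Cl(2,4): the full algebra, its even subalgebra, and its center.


n = 2 + 4 = 6
Total dim = 2^6 = 64
Even subalgebra dim = 2^5 = 32
n is even, so center dim = 1
Sum = 64 + 32 + 1 = 97


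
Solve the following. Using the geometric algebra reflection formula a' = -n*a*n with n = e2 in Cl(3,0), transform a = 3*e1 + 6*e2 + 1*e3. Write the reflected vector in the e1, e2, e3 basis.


Reflection formula: a' = -n*a*n, with n = e2 (unit vector, n^2 = 1).
For reflection through hyperplane perp to e2:
The component along e2 flips sign, others stay.
a = (3, 6, 1)
a' = (3, -6, 1)
a' = 3*e1 - 6*e2 + 1*e3


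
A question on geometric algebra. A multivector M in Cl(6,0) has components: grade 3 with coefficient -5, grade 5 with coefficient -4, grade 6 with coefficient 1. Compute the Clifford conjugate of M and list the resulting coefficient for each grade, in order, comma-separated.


Clifford conjugate sign for grade k: (-1)^(k(k+1)/2)
Grade 3: (-1)^(3*4/2) = (-1)^6 = 1, coeff -5 -> -5
Grade 5: (-1)^(5*6/2) = (-1)^15 = -1, coeff -4 -> 4
Grade 6: (-1)^(6*7/2) = (-1)^21 = -1, coeff 1 -> -1
Conjugated coefficients: -5, 4, -1


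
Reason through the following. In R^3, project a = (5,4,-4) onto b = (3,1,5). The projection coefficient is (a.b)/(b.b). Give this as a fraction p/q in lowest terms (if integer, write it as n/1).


Projection coefficient = (a . b) / (b . b)
a . b = 5*3 + 4*1 + (-4)*5
= 15 + 4 + (-20) = -1
b . b = 3^2 + 1^2 + 5^2
= 9 + 1 + 25 = 35
Coefficient = -1/35
In lowest terms: -1/35


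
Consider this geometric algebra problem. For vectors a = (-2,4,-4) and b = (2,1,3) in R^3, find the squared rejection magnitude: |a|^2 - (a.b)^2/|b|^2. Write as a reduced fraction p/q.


|a|^2 = (-2)^2 + 4^2 + (-4)^2 = 36
|b|^2 = 2^2 + 1^2 + 3^2 = 14
a . b = (-2)*2 + 4*1 + (-4)*3 = -12
(a.b)^2 = (-12)^2 = 144
|rej|^2 = 36 - 144/14
= (504 - 144)/14
= 360/14
In lowest terms: 180/7


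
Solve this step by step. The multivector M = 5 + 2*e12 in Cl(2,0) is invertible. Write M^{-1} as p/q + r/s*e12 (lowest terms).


M = 5 + 2*e12, where e12^2 = -1.
Since M commutes with its reverse ~M = a - b*e12, M * ~M = a^2 - b^2*e12^2 = a^2 + b^2.
So M^{-1} = ~M / (a^2 + b^2) = (a - b*e12)/(a^2 + b^2).
a^2 + b^2 = 25 + 4 = 29
Scalar part = 5/29 = 5/29
Bivector coeff = -2/29 = -2/29
M^{-1} = 5/29 - 2/29*e12


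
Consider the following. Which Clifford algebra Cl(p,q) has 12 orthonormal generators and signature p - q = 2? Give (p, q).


We need p + q = 12 and p - q = 2.
Adding: 2p = 12 + 2 = 14, so p = 7.
Then q = 12 - 7 = 5.
(p, q) = (7, 5)


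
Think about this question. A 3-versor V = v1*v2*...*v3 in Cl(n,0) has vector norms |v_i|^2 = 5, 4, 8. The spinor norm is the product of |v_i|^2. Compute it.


Spinor norm N(V) = |v1|^2 * |v2|^2 * ... * |v3|^2
= 5 * 4 * 8
Running product: 5, 20, 160
N(V) = 160


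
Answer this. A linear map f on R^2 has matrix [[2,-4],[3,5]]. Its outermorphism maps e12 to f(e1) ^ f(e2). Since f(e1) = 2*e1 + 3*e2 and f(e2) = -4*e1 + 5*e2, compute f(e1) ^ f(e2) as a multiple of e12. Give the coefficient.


The outermorphism of a linear map f sends e1^e2 to f(e1)^f(e2).
f(e1) = 2*e1 + 3*e2
f(e2) = -4*e1 + 5*e2
f(e1) ^ f(e2) = (2*e1 + 3*e2) ^ (-4*e1 + 5*e2)
= 2*5*e12 + 3*(-4)*e21
= (10 - (-12))*e12
= 22*e12
Coefficient = 22


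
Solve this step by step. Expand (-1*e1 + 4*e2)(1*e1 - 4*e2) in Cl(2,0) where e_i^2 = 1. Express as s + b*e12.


Expand: (-1*e1 + 4*e2)(1*e1 - 4*e2)
= (-1)*1*e1e1 + (-1)*(-4)*e1e2 + 4*1*e2e1 + 4*(-4)*e2e2
Using e1^2 = e2^2 = 1, e2e1 = -e1e2:
Scalar part s = (-1)*1 + 4*(-4) = -1 + (-16) = -17
Bivector part b = (-1)*(-4) - 4*1 = 4 - 4 = 0
uv = -17 + 0*e12


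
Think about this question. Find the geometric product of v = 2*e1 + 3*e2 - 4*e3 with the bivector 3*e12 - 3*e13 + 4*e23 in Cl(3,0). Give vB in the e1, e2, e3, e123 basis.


vB has grade-1 (vector) and grade-3 (trivector) parts: vB = (v _| B) + (v ^ B).
Vector part <vB>_1:
  e1: -v2*b12 - v3*b13 = -(3)*(3) - (-4)*(-3) = -21
  e2: v1*b12 - v3*b23 = (2)*(3) - (-4)*(4) = 22
  e3: v1*b13 + v2*b23 = (2)*(-3) + (3)*(4) = 6
Trivector part <vB>_3:
  e123: v1*b23 - v2*b13 + v3*b12 = (2)*(4) - (3)*(-3) + (-4)*(3) = 5
vB = -21*e1 + 22*e2 + 6*e3 + 5*e123


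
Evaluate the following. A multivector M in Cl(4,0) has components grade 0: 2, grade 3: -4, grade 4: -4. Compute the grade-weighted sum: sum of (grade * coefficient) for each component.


Grade-weighted sum = sum of grade_k * coefficient_k
0*2 = 0
3*(-4) = -12
4*(-4) = -16
Total = 0 + (-12) + (-16) = -28


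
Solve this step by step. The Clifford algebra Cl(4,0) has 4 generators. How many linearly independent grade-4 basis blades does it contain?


Number of grade-k basis blades in Cl(p,q) with n = p + q is C(n, k).
n = 4 + 0 = 4
C(4, 4) = 4! / (4! * 0!)
= 24 / (24 * 1)
= 1


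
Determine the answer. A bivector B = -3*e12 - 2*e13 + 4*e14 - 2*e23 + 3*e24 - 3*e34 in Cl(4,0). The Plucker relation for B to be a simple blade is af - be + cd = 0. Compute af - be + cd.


Plucker relation: af - be + cd
a*f = (-3)*(-3) = 9
b*e = (-2)*3 = -6
c*d = 4*(-2) = -8
af - be + cd = 9 - (-6) + (-8)
= 7


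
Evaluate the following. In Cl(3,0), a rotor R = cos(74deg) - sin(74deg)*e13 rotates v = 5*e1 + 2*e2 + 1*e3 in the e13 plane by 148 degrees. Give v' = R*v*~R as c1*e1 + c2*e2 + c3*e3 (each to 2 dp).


Rotor R = cos(74deg) - sin(74deg)*e13
Rotation angle theta = 2 * 74 = 148 degrees in the e13 plane (e1 -> e3).
The component perpendicular to the plane (e2) is invariant: v'_2 = v2 = 2.00
cos(148deg) = -0.8480, sin(148deg) = 0.5299
v'_1 = v1*cos(theta) - v3*sin(theta) = 5*(-0.8480) - 1*0.5299 = -4.77
v'_3 = v1*sin(theta) + v3*cos(theta) = 5*0.5299 + 1*(-0.8480) = 1.80
v' = -4.77*e1 + 2.00*e2 + 1.80*e3


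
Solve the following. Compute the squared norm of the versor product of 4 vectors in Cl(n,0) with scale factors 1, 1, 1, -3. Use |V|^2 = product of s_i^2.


Each vector v_i has |v_i|^2 = s_i^2
Squared scales: 1^2 = 1, 1^2 = 1, 1^2 = 1, (-3)^2 = 9
|V|^2 = 1 * 1 * 1 * 9
= 9


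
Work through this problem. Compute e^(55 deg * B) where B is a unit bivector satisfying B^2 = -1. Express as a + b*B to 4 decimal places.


For a unit bivector B with B^2 = -1, the exponential series gives
e^(theta*B) = cos(theta) + sin(theta)*B (the GA analogue of Euler's formula).
theta = 55 degrees = 0.959931 rad
cos(55 deg) = 0.5736
sin(55 deg) = 0.8192
exp(theta*B) = 0.5736 + 0.8192*B


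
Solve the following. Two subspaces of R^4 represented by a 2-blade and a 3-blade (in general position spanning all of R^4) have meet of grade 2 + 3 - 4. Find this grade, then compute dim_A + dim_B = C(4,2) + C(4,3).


Meet grade = grade(A) + grade(B) - n
= 2 + 3 - 4 = 1
C(4,2) = 6
C(4,3) = 4
dim_A + dim_B = 6 + 4 = 10


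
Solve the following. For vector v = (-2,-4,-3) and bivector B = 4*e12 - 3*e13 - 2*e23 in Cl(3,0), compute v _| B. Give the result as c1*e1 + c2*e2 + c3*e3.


Left contraction v _| B = <vB>_1 (grade-1 part of the geometric product vB).
Using e1_|e12 = e2, e2_|e12 = -e1, e1_|e13 = e3, e3_|e13 = -e1, e2_|e23 = e3, e3_|e23 = -e2:
e1 coeff: -v2*b12 - v3*b13 = -(-4)*(4) - (-3)*(-3) = 7
e2 coeff: v1*b12 - v3*b23 = (-2)*(4) - (-3)*(-2) = -14
e3 coeff: v1*b13 + v2*b23 = (-2)*(-3) + (-4)*(-2) = 14
v _| B = 7*e1 - 14*e2 + 14*e3


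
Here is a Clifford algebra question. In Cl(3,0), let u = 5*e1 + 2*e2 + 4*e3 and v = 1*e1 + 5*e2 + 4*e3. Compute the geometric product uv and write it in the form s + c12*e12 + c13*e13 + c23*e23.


In Cl(3,0): e_i^2 = 1, e_ie_j = -e_je_i for i != j.
Scalar part = u . v = 5*1 + 2*5 + 4*4
= 5 + 10 + 16 = 31
e12 coeff = 5*5 - 2*1 = 25 - 2 = 23
e13 coeff = 5*4 - 4*1 = 20 - 4 = 16
e23 coeff = 2*4 - 4*5 = 8 - 20 = -12
uv = 31 + 23*e12 + 16*e13 - 12*e23


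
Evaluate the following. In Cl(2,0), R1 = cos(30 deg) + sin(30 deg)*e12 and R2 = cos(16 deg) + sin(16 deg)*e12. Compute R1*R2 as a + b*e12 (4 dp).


Same-plane rotors commute and their half-angles add:
R1*R2 = cos(a1 + a2) + sin(a1 + a2)*e12.
a1 + a2 = 30 + 16 = 46 deg
cos(46 deg) = 0.6947
sin(46 deg) = 0.7193
R1*R2 = 0.6947 + 0.7193*e12


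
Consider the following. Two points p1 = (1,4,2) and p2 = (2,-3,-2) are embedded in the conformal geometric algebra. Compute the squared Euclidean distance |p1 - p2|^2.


p1 - p2 = (-1, 7, 4)
|p1 - p2|^2 = (-1)^2 + 7^2 + 4^2
= 1 + 49 + 16
= 66


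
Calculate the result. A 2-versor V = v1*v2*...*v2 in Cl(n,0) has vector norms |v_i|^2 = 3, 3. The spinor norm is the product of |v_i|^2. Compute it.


Spinor norm N(V) = |v1|^2 * |v2|^2 * ... * |v2|^2
= 3 * 3
Running product: 3, 9
N(V) = 9


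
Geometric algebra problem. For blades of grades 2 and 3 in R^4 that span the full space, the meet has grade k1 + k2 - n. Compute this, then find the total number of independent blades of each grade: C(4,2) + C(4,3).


Meet grade = grade(A) + grade(B) - n
= 2 + 3 - 4 = 1
C(4,2) = 6
C(4,3) = 4
dim_A + dim_B = 6 + 4 = 10


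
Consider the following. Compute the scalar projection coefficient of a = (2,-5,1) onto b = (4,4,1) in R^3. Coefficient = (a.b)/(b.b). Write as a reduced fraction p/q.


Projection coefficient = (a . b) / (b . b)
a . b = 2*4 + (-5)*4 + 1*1
= 8 + (-20) + 1 = -11
b . b = 4^2 + 4^2 + 1^2
= 16 + 16 + 1 = 33
Coefficient = -11/33
In lowest terms: -1/3


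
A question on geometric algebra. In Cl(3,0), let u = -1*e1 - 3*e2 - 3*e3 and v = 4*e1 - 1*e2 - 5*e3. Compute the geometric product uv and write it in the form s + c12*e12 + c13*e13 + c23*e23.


In Cl(3,0): e_i^2 = 1, e_ie_j = -e_je_i for i != j.
Scalar part = u . v = (-1)*4 + (-3)*(-1) + (-3)*(-5)
= -4 + 3 + 15 = 14
e12 coeff = (-1)*(-1) - (-3)*4 = 1 - (-12) = 13
e13 coeff = (-1)*(-5) - (-3)*4 = 5 - (-12) = 17
e23 coeff = (-3)*(-5) - (-3)*(-1) = 15 - 3 = 12
uv = 14 + 13*e12 + 17*e13 + 12*e23


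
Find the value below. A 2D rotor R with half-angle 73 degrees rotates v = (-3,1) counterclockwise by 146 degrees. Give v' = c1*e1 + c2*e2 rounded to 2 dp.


Rotor R = cos(73deg) - sin(73deg)*e12
Rotation angle theta = 2 * 73 = 146 degrees
v' = R*v*~R rotates v by theta.
cos(146deg) = -0.8290, sin(146deg) = 0.5592
v'_1 = -3*cos(146deg) - 1*sin(146deg)
= -3*(-0.8290) - 1*0.5592
= 1.93
v'_2 = -3*sin(146deg) + 1*cos(146deg)
= -3*0.5592 + 1*(-0.8290)
= -2.51
v' = 1.93*e1 - 2.51*e2


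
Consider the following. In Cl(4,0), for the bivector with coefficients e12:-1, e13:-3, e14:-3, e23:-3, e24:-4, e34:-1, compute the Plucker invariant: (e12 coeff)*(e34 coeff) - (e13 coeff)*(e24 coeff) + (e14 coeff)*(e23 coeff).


Plucker relation: af - be + cd
a*f = (-1)*(-1) = 1
b*e = (-3)*(-4) = 12
c*d = (-3)*(-3) = 9
af - be + cd = 1 - 12 + 9
= -2


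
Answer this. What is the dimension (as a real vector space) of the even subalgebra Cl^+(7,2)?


Even subalgebra dimension = 2^(n-1)
n = 7 + 2 = 9
2^(9 - 1) = 2^8 = 256
Verification: sum of C(9,k) for even k = 1 + 36 + 126 + 84 + 9 = 256
Result = 256


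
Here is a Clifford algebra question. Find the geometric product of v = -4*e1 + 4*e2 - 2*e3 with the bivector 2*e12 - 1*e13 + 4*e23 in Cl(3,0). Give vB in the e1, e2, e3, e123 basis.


vB has grade-1 (vector) and grade-3 (trivector) parts: vB = (v _| B) + (v ^ B).
Vector part <vB>_1:
  e1: -v2*b12 - v3*b13 = -(4)*(2) - (-2)*(-1) = -10
  e2: v1*b12 - v3*b23 = (-4)*(2) - (-2)*(4) = 0
  e3: v1*b13 + v2*b23 = (-4)*(-1) + (4)*(4) = 20
Trivector part <vB>_3:
  e123: v1*b23 - v2*b13 + v3*b12 = (-4)*(4) - (4)*(-1) + (-2)*(2) = -16
vB = -10*e1 + 0*e2 + 20*e3 - 16*e123


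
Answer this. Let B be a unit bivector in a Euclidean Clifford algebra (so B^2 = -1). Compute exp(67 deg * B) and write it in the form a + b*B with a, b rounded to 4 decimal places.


For a unit bivector B with B^2 = -1, the exponential series gives
e^(theta*B) = cos(theta) + sin(theta)*B (the GA analogue of Euler's formula).
theta = 67 degrees = 1.169371 rad
cos(67 deg) = 0.3907
sin(67 deg) = 0.9205
exp(theta*B) = 0.3907 + 0.9205*B


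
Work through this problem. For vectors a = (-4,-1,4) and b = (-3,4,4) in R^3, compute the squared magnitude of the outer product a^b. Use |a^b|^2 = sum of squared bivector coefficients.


a wedge b = (a1*b2 - a2*b1)*e12 + (a1*b3 - a3*b1)*e13 + (a2*b3 - a3*b2)*e23
e12 coeff: (-4)*4 - (-1)*(-3) = -16 - 3 = -19
e13 coeff: (-4)*4 - 4*(-3) = -16 - (-12) = -4
e23 coeff: (-1)*4 - 4*4 = -4 - 16 = -20
|a wedge b|^2 = (-19)^2 + (-4)^2 + (-20)^2
= 361 + 16 + 400
= 777


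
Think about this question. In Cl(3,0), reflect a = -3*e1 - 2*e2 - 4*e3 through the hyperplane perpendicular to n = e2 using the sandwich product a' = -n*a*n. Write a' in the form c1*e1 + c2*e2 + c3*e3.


Reflection formula: a' = -n*a*n, with n = e2 (unit vector, n^2 = 1).
For reflection through hyperplane perp to e2:
The component along e2 flips sign, others stay.
a = (-3, -2, -4)
a' = (-3, 2, -4)
a' = -3*e1 + 2*e2 - 4*e3


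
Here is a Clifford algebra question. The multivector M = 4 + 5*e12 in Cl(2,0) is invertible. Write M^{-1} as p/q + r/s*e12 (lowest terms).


M = 4 + 5*e12, where e12^2 = -1.
Since M commutes with its reverse ~M = a - b*e12, M * ~M = a^2 - b^2*e12^2 = a^2 + b^2.
So M^{-1} = ~M / (a^2 + b^2) = (a - b*e12)/(a^2 + b^2).
a^2 + b^2 = 16 + 25 = 41
Scalar part = 4/41 = 4/41
Bivector coeff = -5/41 = -5/41
M^{-1} = 4/41 - 5/41*e12


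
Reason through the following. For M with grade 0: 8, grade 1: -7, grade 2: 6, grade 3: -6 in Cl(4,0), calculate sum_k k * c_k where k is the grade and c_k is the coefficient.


Grade-weighted sum = sum of grade_k * coefficient_k
0*8 = 0
1*(-7) = -7
2*6 = 12
3*(-6) = -18
Total = 0 + (-7) + 12 + (-18) = -13


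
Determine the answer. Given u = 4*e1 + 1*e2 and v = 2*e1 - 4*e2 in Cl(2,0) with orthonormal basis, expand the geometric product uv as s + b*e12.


Expand: (4*e1 + 1*e2)(2*e1 - 4*e2)
= 4*2*e1e1 + 4*(-4)*e1e2 + 1*2*e2e1 + 1*(-4)*e2e2
Using e1^2 = e2^2 = 1, e2e1 = -e1e2:
Scalar part s = 4*2 + 1*(-4) = 8 + (-4) = 4
Bivector part b = 4*(-4) - 1*2 = -16 - 2 = -18
uv = 4 - 18*e12


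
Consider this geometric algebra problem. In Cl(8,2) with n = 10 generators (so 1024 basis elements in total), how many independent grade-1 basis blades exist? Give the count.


Number of grade-k basis blades in Cl(p,q) with n = p + q is C(n, k).
n = 8 + 2 = 10
C(10, 1) = 10! / (1! * 9!)
= 3628800 / (1 * 362880)
= 10


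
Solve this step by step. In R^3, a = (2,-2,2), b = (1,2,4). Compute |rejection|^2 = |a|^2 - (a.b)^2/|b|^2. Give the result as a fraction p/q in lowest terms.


|a|^2 = 2^2 + (-2)^2 + 2^2 = 12
|b|^2 = 1^2 + 2^2 + 4^2 = 21
a . b = 2*1 + (-2)*2 + 2*4 = 6
(a.b)^2 = 6^2 = 36
|rej|^2 = 12 - 36/21
= (252 - 36)/21
= 216/21
In lowest terms: 72/7


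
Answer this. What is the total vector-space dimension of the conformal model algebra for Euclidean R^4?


The conformal model of R^4 uses Cl(5,1): the 4 Euclidean generators plus two extra orthogonal generators e+ (e+^2 = +1) and e- (e-^2 = -1), from which the null vectors e0, einf are built.
Number of generators m = 4 + 2 = 6.
dim Cl(p,q) = 2^m = 2^6 = 64


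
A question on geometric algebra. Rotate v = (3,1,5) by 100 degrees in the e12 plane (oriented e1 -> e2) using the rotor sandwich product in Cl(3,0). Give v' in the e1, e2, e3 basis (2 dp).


Rotor R = cos(50deg) - sin(50deg)*e12
Rotation angle theta = 2 * 50 = 100 degrees in the e12 plane (e1 -> e2).
The component perpendicular to the plane (e3) is invariant: v'_3 = v3 = 5.00
cos(100deg) = -0.1736, sin(100deg) = 0.9848
v'_1 = v1*cos(theta) - v2*sin(theta) = 3*(-0.1736) - 1*0.9848 = -1.51
v'_2 = v1*sin(theta) + v2*cos(theta) = 3*0.9848 + 1*(-0.1736) = 2.78
v' = -1.51*e1 + 2.78*e2 + 5.00*e3


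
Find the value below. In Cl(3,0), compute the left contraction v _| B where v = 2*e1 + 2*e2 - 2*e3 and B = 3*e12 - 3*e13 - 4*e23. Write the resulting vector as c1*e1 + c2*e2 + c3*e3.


Left contraction v _| B = <vB>_1 (grade-1 part of the geometric product vB).
Using e1_|e12 = e2, e2_|e12 = -e1, e1_|e13 = e3, e3_|e13 = -e1, e2_|e23 = e3, e3_|e23 = -e2:
e1 coeff: -v2*b12 - v3*b13 = -(2)*(3) - (-2)*(-3) = -12
e2 coeff: v1*b12 - v3*b23 = (2)*(3) - (-2)*(-4) = -2
e3 coeff: v1*b13 + v2*b23 = (2)*(-3) + (2)*(-4) = -14
v _| B = -12*e1 - 2*e2 - 14*e3


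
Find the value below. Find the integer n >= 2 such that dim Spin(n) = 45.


dim Spin(n) = dim so(n) = n(n-1)/2.
Solve n(n-1)/2 = 45, i.e. n^2 - n - 90 = 0.
Discriminant = 1 + 8*45 = 361
n = (1 + sqrt(361))/2 = (1 + 19)/2 = 10


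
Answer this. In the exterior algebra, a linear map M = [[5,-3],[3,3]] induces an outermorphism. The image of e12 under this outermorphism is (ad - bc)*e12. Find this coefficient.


The outermorphism of a linear map f sends e1^e2 to f(e1)^f(e2).
f(e1) = 5*e1 + 3*e2
f(e2) = -3*e1 + 3*e2
f(e1) ^ f(e2) = (5*e1 + 3*e2) ^ (-3*e1 + 3*e2)
= 5*3*e12 + 3*(-3)*e21
= (15 - (-9))*e12
= 24*e12
Coefficient = 24


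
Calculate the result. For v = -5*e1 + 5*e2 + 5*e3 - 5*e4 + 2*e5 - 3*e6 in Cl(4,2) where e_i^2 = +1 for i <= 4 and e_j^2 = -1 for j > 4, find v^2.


v^2 = sum of c_i^2 * e_i^2
Positive signature terms (e_i^2 = +1): (-5)^2 + 5^2 + 5^2 + (-5)^2 = 100
Negative signature terms (e_j^2 = -1): 2^2 + (-3)^2 = 13
v^2 = 100 - 13 = 87


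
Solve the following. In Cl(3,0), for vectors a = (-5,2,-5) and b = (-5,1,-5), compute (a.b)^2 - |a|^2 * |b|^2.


a . b = (-5)*(-5) + 2*1 + (-5)*(-5)
= 25 + 2 + 25 = 52
|a|^2 = (-5)^2 + 2^2 + (-5)^2 = 54
|b|^2 = (-5)^2 + 1^2 + (-5)^2 = 51
(a.b)^2 = 52^2 = 2704
|a|^2 * |b|^2 = 54 * 51 = 2754
Result = 2704 - 2754 = -50


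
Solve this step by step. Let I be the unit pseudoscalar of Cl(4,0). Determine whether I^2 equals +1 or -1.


The pseudoscalar I = e1...e_n (product of all n generators) of Cl(p,q) satisfies I^2 = (-1)^(q + n(n-1)/2).
p = 4, q = 0, n = p + q = 4
n(n-1)/2 = 4 * 3 / 2 = 6
Exponent = q + n(n-1)/2 = 0 + 6 = 6
I^2 = (-1)^6 = +1


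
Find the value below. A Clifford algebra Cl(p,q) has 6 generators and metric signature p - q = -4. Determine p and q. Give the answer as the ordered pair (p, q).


We need p + q = 6 and p - q = -4.
Adding: 2p = 6 + (-4) = 2, so p = 1.
Then q = 6 - 1 = 5.
(p, q) = (1, 5)


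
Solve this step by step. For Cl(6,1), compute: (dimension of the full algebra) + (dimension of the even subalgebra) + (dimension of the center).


n = 6 + 1 = 7
Total dim = 2^7 = 128
Even subalgebra dim = 2^6 = 64
n is odd, so center dim = 2
Sum = 128 + 64 + 2 = 194


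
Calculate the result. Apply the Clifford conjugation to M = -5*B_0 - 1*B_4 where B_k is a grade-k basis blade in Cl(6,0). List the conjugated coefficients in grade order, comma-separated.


Clifford conjugate sign for grade k: (-1)^(k(k+1)/2)
Grade 0: (-1)^(0*1/2) = (-1)^0 = 1, coeff -5 -> -5
Grade 4: (-1)^(4*5/2) = (-1)^10 = 1, coeff -1 -> -1
Conjugated coefficients: -5, -1


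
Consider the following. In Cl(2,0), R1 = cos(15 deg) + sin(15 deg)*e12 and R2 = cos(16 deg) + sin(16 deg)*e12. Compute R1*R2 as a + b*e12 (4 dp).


Same-plane rotors commute and their half-angles add:
R1*R2 = cos(a1 + a2) + sin(a1 + a2)*e12.
a1 + a2 = 15 + 16 = 31 deg
cos(31 deg) = 0.8572
sin(31 deg) = 0.5150
R1*R2 = 0.8572 + 0.5150*e12


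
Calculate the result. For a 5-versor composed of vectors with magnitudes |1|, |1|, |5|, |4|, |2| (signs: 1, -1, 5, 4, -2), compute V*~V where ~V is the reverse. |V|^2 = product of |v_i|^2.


Each vector v_i has |v_i|^2 = s_i^2
Squared scales: 1^2 = 1, (-1)^2 = 1, 5^2 = 25, 4^2 = 16, (-2)^2 = 4
|V|^2 = 1 * 1 * 25 * 16 * 4
= 1600


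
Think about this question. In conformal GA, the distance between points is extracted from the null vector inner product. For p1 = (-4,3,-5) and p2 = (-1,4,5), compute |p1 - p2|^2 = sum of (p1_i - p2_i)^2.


p1 - p2 = (-3, -1, -10)
|p1 - p2|^2 = (-3)^2 + (-1)^2 + (-10)^2
= 9 + 1 + 100
= 110


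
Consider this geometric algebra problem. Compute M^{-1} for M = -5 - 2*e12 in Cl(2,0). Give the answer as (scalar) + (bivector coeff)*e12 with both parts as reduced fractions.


M = -5 - 2*e12, where e12^2 = -1.
Since M commutes with its reverse ~M = a - b*e12, M * ~M = a^2 - b^2*e12^2 = a^2 + b^2.
So M^{-1} = ~M / (a^2 + b^2) = (a - b*e12)/(a^2 + b^2).
a^2 + b^2 = 25 + 4 = 29
Scalar part = -5/29 = -5/29
Bivector coeff = 2/29 = 2/29
M^{-1} = -5/29 + 2/29*e12


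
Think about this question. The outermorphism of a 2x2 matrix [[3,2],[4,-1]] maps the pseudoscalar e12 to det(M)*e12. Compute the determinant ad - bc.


The outermorphism of a linear map f sends e1^e2 to f(e1)^f(e2).
f(e1) = 3*e1 + 4*e2
f(e2) = 2*e1 - 1*e2
f(e1) ^ f(e2) = (3*e1 + 4*e2) ^ (2*e1 - 1*e2)
= 3*(-1)*e12 + 4*2*e21
= (-3 - 8)*e12
= -11*e12
Coefficient = -11


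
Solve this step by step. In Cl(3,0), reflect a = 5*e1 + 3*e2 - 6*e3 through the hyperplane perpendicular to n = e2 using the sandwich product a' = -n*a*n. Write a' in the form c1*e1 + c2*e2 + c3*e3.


Reflection formula: a' = -n*a*n, with n = e2 (unit vector, n^2 = 1).
For reflection through hyperplane perp to e2:
The component along e2 flips sign, others stay.
a = (5, 3, -6)
a' = (5, -3, -6)
a' = 5*e1 - 3*e2 - 6*e3


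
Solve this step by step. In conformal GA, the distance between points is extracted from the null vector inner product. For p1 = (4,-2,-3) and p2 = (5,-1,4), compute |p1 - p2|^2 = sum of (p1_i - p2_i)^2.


p1 - p2 = (-1, -1, -7)
|p1 - p2|^2 = (-1)^2 + (-1)^2 + (-7)^2
= 1 + 1 + 49
= 51


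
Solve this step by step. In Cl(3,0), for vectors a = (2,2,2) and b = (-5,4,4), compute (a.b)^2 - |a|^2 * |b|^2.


a . b = 2*(-5) + 2*4 + 2*4
= -10 + 8 + 8 = 6
|a|^2 = 2^2 + 2^2 + 2^2 = 12
|b|^2 = (-5)^2 + 4^2 + 4^2 = 57
(a.b)^2 = 6^2 = 36
|a|^2 * |b|^2 = 12 * 57 = 684
Result = 36 - 684 = -648


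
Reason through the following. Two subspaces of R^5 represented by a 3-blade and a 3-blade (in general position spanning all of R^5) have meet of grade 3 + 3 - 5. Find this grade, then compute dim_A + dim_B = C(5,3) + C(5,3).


Meet grade = grade(A) + grade(B) - n
= 3 + 3 - 5 = 1
C(5,3) = 10
C(5,3) = 10
dim_A + dim_B = 10 + 10 = 20


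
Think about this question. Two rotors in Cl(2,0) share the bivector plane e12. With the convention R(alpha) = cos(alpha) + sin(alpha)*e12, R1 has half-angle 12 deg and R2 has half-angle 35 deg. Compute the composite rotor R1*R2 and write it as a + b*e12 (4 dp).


Same-plane rotors commute and their half-angles add:
R1*R2 = cos(a1 + a2) + sin(a1 + a2)*e12.
a1 + a2 = 12 + 35 = 47 deg
cos(47 deg) = 0.6820
sin(47 deg) = 0.7314
R1*R2 = 0.6820 + 0.7314*e12


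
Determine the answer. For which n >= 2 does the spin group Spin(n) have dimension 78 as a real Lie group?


dim Spin(n) = dim so(n) = n(n-1)/2.
Solve n(n-1)/2 = 78, i.e. n^2 - n - 156 = 0.
Discriminant = 1 + 8*78 = 625
n = (1 + sqrt(625))/2 = (1 + 25)/2 = 13


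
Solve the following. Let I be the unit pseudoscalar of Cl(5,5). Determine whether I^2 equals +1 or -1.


The pseudoscalar I = e1...e_n (product of all n generators) of Cl(p,q) satisfies I^2 = (-1)^(q + n(n-1)/2).
p = 5, q = 5, n = p + q = 10
n(n-1)/2 = 10 * 9 / 2 = 45
Exponent = q + n(n-1)/2 = 5 + 45 = 50
I^2 = (-1)^50 = +1


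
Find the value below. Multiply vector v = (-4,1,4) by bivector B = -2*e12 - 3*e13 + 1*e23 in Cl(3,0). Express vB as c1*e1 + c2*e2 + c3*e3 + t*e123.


vB has grade-1 (vector) and grade-3 (trivector) parts: vB = (v _| B) + (v ^ B).
Vector part <vB>_1:
  e1: -v2*b12 - v3*b13 = -(1)*(-2) - (4)*(-3) = 14
  e2: v1*b12 - v3*b23 = (-4)*(-2) - (4)*(1) = 4
  e3: v1*b13 + v2*b23 = (-4)*(-3) + (1)*(1) = 13
Trivector part <vB>_3:
  e123: v1*b23 - v2*b13 + v3*b12 = (-4)*(1) - (1)*(-3) + (4)*(-2) = -9
vB = 14*e1 + 4*e2 + 13*e3 - 9*e123


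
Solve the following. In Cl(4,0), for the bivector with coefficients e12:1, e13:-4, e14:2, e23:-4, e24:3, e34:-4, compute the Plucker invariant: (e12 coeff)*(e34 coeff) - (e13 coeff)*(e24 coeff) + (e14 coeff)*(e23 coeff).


Plucker relation: af - be + cd
a*f = 1*(-4) = -4
b*e = (-4)*3 = -12
c*d = 2*(-4) = -8
af - be + cd = -4 - (-12) + (-8)
= 0


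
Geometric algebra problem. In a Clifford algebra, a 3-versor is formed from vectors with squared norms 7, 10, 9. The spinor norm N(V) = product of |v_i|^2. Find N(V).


Spinor norm N(V) = |v1|^2 * |v2|^2 * ... * |v3|^2
= 7 * 10 * 9
Running product: 7, 70, 630
N(V) = 630


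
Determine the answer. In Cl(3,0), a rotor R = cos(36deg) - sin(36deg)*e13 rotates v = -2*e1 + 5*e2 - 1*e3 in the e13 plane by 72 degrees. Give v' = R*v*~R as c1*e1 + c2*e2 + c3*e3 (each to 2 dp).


Rotor R = cos(36deg) - sin(36deg)*e13
Rotation angle theta = 2 * 36 = 72 degrees in the e13 plane (e1 -> e3).
The component perpendicular to the plane (e2) is invariant: v'_2 = v2 = 5.00
cos(72deg) = 0.3090, sin(72deg) = 0.9511
v'_1 = v1*cos(theta) - v3*sin(theta) = -2*0.3090 - (-1)*0.9511 = 0.33
v'_3 = v1*sin(theta) + v3*cos(theta) = -2*0.9511 + (-1)*0.3090 = -2.21
v' = 0.33*e1 + 5.00*e2 - 2.21*e3


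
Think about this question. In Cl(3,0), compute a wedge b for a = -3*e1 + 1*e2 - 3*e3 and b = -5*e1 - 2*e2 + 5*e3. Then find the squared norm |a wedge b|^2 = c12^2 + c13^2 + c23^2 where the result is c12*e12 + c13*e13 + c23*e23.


a wedge b = (a1*b2 - a2*b1)*e12 + (a1*b3 - a3*b1)*e13 + (a2*b3 - a3*b2)*e23
e12 coeff: (-3)*(-2) - 1*(-5) = 6 - (-5) = 11
e13 coeff: (-3)*5 - (-3)*(-5) = -15 - 15 = -30
e23 coeff: 1*5 - (-3)*(-2) = 5 - 6 = -1
|a wedge b|^2 = 11^2 + (-30)^2 + (-1)^2
= 121 + 900 + 1
= 1022


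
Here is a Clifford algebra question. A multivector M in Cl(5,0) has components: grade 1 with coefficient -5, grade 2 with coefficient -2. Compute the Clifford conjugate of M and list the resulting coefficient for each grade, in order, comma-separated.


Clifford conjugate sign for grade k: (-1)^(k(k+1)/2)
Grade 1: (-1)^(1*2/2) = (-1)^1 = -1, coeff -5 -> 5
Grade 2: (-1)^(2*3/2) = (-1)^3 = -1, coeff -2 -> 2
Conjugated coefficients: 5, 2


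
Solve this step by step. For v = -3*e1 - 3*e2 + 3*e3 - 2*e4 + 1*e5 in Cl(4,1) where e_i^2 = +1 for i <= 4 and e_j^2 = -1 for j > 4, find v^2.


v^2 = sum of c_i^2 * e_i^2
Positive signature terms (e_i^2 = +1): (-3)^2 + (-3)^2 + 3^2 + (-2)^2 = 31
Negative signature terms (e_j^2 = -1): 1^2 = 1
v^2 = 31 - 1 = 30


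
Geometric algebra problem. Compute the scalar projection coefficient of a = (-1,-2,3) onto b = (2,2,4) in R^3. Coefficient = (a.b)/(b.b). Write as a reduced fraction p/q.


Projection coefficient = (a . b) / (b . b)
a . b = (-1)*2 + (-2)*2 + 3*4
= -2 + (-4) + 12 = 6
b . b = 2^2 + 2^2 + 4^2
= 4 + 4 + 16 = 24
Coefficient = 6/24
In lowest terms: 1/4


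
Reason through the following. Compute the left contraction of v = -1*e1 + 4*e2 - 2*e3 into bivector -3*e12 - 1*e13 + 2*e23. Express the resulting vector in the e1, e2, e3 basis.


Left contraction v _| B = <vB>_1 (grade-1 part of the geometric product vB).
Using e1_|e12 = e2, e2_|e12 = -e1, e1_|e13 = e3, e3_|e13 = -e1, e2_|e23 = e3, e3_|e23 = -e2:
e1 coeff: -v2*b12 - v3*b13 = -(4)*(-3) - (-2)*(-1) = 10
e2 coeff: v1*b12 - v3*b23 = (-1)*(-3) - (-2)*(2) = 7
e3 coeff: v1*b13 + v2*b23 = (-1)*(-1) + (4)*(2) = 9
v _| B = 10*e1 + 7*e2 + 9*e3


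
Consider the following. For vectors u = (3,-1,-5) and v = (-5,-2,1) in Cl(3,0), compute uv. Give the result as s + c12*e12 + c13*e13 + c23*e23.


In Cl(3,0): e_i^2 = 1, e_ie_j = -e_je_i for i != j.
Scalar part = u . v = 3*(-5) + (-1)*(-2) + (-5)*1
= -15 + 2 + (-5) = -18
e12 coeff = 3*(-2) - (-1)*(-5) = -6 - 5 = -11
e13 coeff = 3*1 - (-5)*(-5) = 3 - 25 = -22
e23 coeff = (-1)*1 - (-5)*(-2) = -1 - 10 = -11
uv = -18 - 11*e12 - 22*e13 - 11*e23


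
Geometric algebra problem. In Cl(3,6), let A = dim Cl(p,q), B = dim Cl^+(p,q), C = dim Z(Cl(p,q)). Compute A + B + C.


n = 3 + 6 = 9
Total dim = 2^9 = 512
Even subalgebra dim = 2^8 = 256
n is odd, so center dim = 2
Sum = 512 + 256 + 2 = 770


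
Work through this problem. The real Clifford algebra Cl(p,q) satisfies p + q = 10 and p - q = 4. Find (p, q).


We need p + q = 10 and p - q = 4.
Adding: 2p = 10 + 4 = 14, so p = 7.
Then q = 10 - 7 = 3.
(p, q) = (7, 3)


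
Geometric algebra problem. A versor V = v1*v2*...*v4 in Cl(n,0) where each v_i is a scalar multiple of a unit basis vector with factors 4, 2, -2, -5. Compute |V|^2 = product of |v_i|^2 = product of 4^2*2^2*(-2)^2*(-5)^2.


Each vector v_i has |v_i|^2 = s_i^2
Squared scales: 4^2 = 16, 2^2 = 4, (-2)^2 = 4, (-5)^2 = 25
|V|^2 = 16 * 4 * 4 * 25
= 6400
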